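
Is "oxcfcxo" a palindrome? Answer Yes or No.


Input string: 'oxcfcxo'
Reversed: 'oxcfcxo'
Compare pairs: s[0]='o' vs s[6]='o' (match), s[1]='x' vs s[5]='x' (match), s[2]='c' vs s[4]='c' (match)
Palindrome: Yes


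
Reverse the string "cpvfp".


Input string: 'cpvfp'
Operation: reverse character order
Original order: 'c' -> 'p' -> 'v' -> 'f' -> 'p'
Reversed order: 'p' -> 'f' -> 'v' -> 'p' -> 'c'
Result: pfvpc


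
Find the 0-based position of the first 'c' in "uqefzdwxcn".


Input string: 'uqefzdwxcn'
Target: 'c'
Scanning left to right: s[0]='u', s[1]='q', s[2]='e', s[3]='f', s[4]='z', s[5]='d', s[6]='w', s[7]='x', s[8]='c'
First match at index: 8


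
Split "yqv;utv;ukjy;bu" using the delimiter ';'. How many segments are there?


Input string: 'yqv;utv;ukjy;bu'
Delimiter: ';'
Split result: 'yqv', 'utv', 'ukjy', 'bu'
Number of parts: 4


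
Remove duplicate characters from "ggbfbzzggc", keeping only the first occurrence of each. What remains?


Input: 'ggbfbzzggc'
Operation: keep first occurrence of each character
Scan: s[0]='g' new -> keep; s[1]='g' seen -> skip; s[2]='b' new -> keep; s[3]='f' new -> keep; s[4]='b' seen -> skip; s[5]='z' new -> keep; s[6]='z' seen -> skip; s[7]='g' seen -> skip; s[8]='g' seen -> skip; s[9]='c' new -> keep
Result: gbfzc


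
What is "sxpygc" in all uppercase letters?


Input string: 'sxpygc'
Operation: convert each letter to uppercase
Mapping: 's'->'S', 'x'->'X', 'p'->'P', 'y'->'Y', 'g'->'G', 'c'->'C'
Result: SXPYGC


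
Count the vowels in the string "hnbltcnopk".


Input string: 'hnbltcnopk'
Operation: count vowels (a, e, i, o, u)
Scan: s[0]='h', s[1]='n', s[2]='b', s[3]='l', s[4]='t', s[5]='c', s[6]='n', s[7]='o' (vowel), s[8]='p', s[9]='k'
Vowels found: 1
Result: 1


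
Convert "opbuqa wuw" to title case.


Input string: 'opbuqa wuw'
Operation: capitalize first letter of each word
Word transformations: 'opbuqa'->'Opbuqa', 'wuw'->'Wuw'
Result: Opbuqa Wuw


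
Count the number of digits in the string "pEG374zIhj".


Input string: 'pEG374zIhj'
Operation: count digit characters (0-9)
Scan: 'p', 'E', 'G', '3'(digit), '7'(digit), '4'(digit), 'z', 'I', 'h', 'j'
Digits found: 3
Result: 3


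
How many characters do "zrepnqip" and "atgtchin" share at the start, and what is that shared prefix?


String 1: 'zrepnqip'
String 2: 'atgtchin'
Compare position by position:
pos 0: 'z' vs 'a' differ -> stop
Longest common prefix: "" (length 0)


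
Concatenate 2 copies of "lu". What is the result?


Input string: 'lu'
Operation: repeat 2 times
Concatenation: 'lu' + 'lu'
Result: lulu


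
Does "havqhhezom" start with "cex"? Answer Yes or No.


Input string: 'havqhhezom'
Prefix to check: 'cex'
First 3 characters of input: 'hav'
Match: False
Result: No


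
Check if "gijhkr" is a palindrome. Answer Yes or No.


Input string: 'gijhkr'
Reversed: 'rkhjig'
Compare pairs: s[0]='g' vs s[5]='r' (mismatch), s[1]='i' vs s[4]='k' (mismatch), s[2]='j' vs s[3]='h' (mismatch)
Palindrome: No


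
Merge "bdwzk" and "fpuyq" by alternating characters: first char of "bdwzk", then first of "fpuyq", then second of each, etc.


String 1: 'bdwzk'
String 2: 'fpuyq'
Operation: alternate characters
Pairs: 'b'+'f', 'd'+'p', 'w'+'u', 'z'+'y', 'k'+'q'
Result: bfdpwuzykq


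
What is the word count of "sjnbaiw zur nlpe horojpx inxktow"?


Input string: 'sjnbaiw zur nlpe horojpx inxktow'
Operation: split by spaces
Words found: 'sjnbaiw', 'zur', 'nlpe', 'horojpx', 'inxktow'
Word count: 5


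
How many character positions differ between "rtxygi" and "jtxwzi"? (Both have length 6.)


String 1: 'rtxygi'
String 2: 'jtxwzi'
Compare each position: pos 0: 'r'!='j', pos 1: 't'=='t', pos 2: 'x'=='x', pos 3: 'y'!='w', pos 4: 'g'!='z', pos 5: 'i'=='i'
Differing positions: 3
Hamming distance: 3


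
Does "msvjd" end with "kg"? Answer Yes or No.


Input string: 'msvjd'
Suffix to check: 'kg'
Last 2 characters of input: 'jd'
Match: False
Result: No


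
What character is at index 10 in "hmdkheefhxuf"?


Input string: 'hmdkheefhxuf'
Operation: get character at index 10
Index mapping: s[0]='h', s[1]='m', s[2]='d', s[3]='k', s[4]='h', s[5]='e', s[6]='e', s[7]='f', s[8]='h', s[9]='x', s[10]='u'
Result: 'u'


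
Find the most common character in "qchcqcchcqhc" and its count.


Input: 'qchcqcchcqhc'
Operation: tally each character
Counts: 'c':6, 'h':3, 'q':3
Maximum: 'c' appears 6 times


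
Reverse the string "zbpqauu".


Input string: 'zbpqauu'
Operation: reverse character order
Original order: 'z' -> 'b' -> 'p' -> 'q' -> 'a' -> 'u' -> 'u'
Reversed order: 'u' -> 'u' -> 'a' -> 'q' -> 'p' -> 'b' -> 'z'
Result: uuaqpbz


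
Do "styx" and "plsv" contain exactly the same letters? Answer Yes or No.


String 1: 'styx' -> sorted: 'stxy'
String 2: 'plsv' -> sorted: 'lpsv'
Compare sorted forms: 'stxy' != 'lpsv'
Anagram: No


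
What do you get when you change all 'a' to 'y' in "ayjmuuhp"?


Input string: 'ayjmuuhp'
Operation: replace 'a' with 'y'
Positions of 'a': 0
After replacement: yyjmuuhp


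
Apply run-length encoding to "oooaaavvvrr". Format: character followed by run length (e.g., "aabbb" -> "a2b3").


Input: 'oooaaavvvrr'
Operation: identify consecutive runs
Runs: 'ooo' -> o3, 'aaa' -> a3, 'vvv' -> v3, 'rr' -> r2
Encoded: o3a3v3r2


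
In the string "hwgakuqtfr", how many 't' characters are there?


Input string: 'hwgakuqtfr'
Target character: 't'
Scan each position: s[7]='t'
Matches found at indices: 7
Total: 1


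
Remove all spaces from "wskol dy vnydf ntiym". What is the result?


Input string: 'wskol dy vnydf ntiym'
Operation: remove all spaces
Words: 'wskol', 'dy', 'vnydf', 'ntiym'
Join without spaces: wskoldyvnydfntiym


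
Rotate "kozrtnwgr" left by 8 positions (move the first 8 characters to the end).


Input: 'kozrtnwgr', shift = 8
Operation: split at index 8 and swap parts
Front part s[0:8] = 'kozrtnwg'
Back part s[8:] = 'r'
Rotated = back + front = 'r' + 'kozrtnwg'
Result: rkozrtnwg


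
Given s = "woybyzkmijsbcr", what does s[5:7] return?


Input string: 'woybyzkmijsbcr'
Operation: slice [5:7]
Extract characters: s[5]='z', s[6]='k'
Result: zk


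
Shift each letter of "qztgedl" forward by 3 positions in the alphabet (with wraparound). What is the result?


Input: 'qztgedl', shift = 3
Operation: for each letter, (position + 3) mod 26
Mapping: 'q'(16+3=19)->'t', 'z'(25+3=28, 28 mod 26=2)->'c', 't'(19+3=22)->'w', 'g'(6+3=9)->'j', 'e'(4+3=7)->'h', 'd'(3+3=6)->'g', 'l'(11+3=14)->'o'
Result: tcwjhgo


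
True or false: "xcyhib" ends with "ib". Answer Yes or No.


Input string: 'xcyhib'
Suffix to check: 'ib'
Last 2 characters of input: 'ib'
Match: True
Result: Yes


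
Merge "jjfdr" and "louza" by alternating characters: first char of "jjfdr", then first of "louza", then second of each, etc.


String 1: 'jjfdr'
String 2: 'louza'
Operation: alternate characters
Pairs: 'j'+'l', 'j'+'o', 'f'+'u', 'd'+'z', 'r'+'a'
Result: jljofudzra


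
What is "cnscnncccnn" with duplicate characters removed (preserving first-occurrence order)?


Input: 'cnscnncccnn'
Operation: keep first occurrence of each character
Scan: s[0]='c' new -> keep; s[1]='n' new -> keep; s[2]='s' new -> keep; s[3]='c' seen -> skip; s[4]='n' seen -> skip; s[5]='n' seen -> skip; s[6]='c' seen -> skip; s[7]='c' seen -> skip; s[8]='c' seen -> skip; s[9]='n' seen -> skip; s[10]='n' seen -> skip
Result: cns


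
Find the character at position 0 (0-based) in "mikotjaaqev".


Input string: 'mikotjaaqev'
Operation: get character at index 0
Index mapping: s[0]='m'
Result: 'm'


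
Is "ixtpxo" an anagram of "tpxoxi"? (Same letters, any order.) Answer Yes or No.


String 1: 'tpxoxi' -> sorted: 'ioptxx'
String 2: 'ixtpxo' -> sorted: 'ioptxx'
Compare sorted forms: 'ioptxx' == 'ioptxx'
Anagram: Yes


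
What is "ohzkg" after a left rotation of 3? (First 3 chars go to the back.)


Input: 'ohzkg', shift = 3
Operation: split at index 3 and swap parts
Front part s[0:3] = 'ohz'
Back part s[3:] = 'kg'
Rotated = back + front = 'kg' + 'ohz'
Result: kgohz


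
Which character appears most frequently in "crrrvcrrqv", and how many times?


Input: 'crrrvcrrqv'
Operation: tally each character
Counts: 'c':2, 'q':1, 'r':5, 'v':2
Maximum: 'r' appears 5 times


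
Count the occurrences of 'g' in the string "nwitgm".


Input string: 'nwitgm'
Target character: 'g'
Scan each position: s[4]='g'
Matches found at indices: 4
Total: 1


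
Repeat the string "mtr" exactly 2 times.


Input string: 'mtr'
Operation: repeat 2 times
Concatenation: 'mtr' + 'mtr'
Result: mtrmtr


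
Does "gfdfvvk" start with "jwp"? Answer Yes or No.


Input string: 'gfdfvvk'
Prefix to check: 'jwp'
First 3 characters of input: 'gfd'
Match: False
Result: No


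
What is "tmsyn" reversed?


Input string: 'tmsyn'
Operation: reverse character order
Original order: 't' -> 'm' -> 's' -> 'y' -> 'n'
Reversed order: 'n' -> 'y' -> 's' -> 'm' -> 't'
Result: nysmt


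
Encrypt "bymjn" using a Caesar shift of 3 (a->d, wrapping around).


Input: 'bymjn', shift = 3
Operation: for each letter, (position + 3) mod 26
Mapping: 'b'(1+3=4)->'e', 'y'(24+3=27, 27 mod 26=1)->'b', 'm'(12+3=15)->'p', 'j'(9+3=12)->'m', 'n'(13+3=16)->'q'
Result: ebpmq


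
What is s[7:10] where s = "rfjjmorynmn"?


Input string: 'rfjjmorynmn'
Operation: slice [7:10]
Extract characters: s[7]='y', s[8]='n', s[9]='m'
Result: ynm


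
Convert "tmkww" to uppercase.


Input string: 'tmkww'
Operation: convert each letter to uppercase
Mapping: 't'->'T', 'm'->'M', 'k'->'K', 'w'->'W', 'w'->'W'
Result: TMKWW


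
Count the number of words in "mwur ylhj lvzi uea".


Input string: 'mwur ylhj lvzi uea'
Operation: split by spaces
Words found: 'mwur', 'ylhj', 'lvzi', 'uea'
Word count: 4


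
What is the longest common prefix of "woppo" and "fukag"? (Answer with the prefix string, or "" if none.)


String 1: 'woppo'
String 2: 'fukag'
Compare position by position:
pos 0: 'w' vs 'f' differ -> stop
Longest common prefix: "" (length 0)


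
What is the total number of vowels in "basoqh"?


Input string: 'basoqh'
Operation: count vowels (a, e, i, o, u)
Scan: s[0]='b', s[1]='a' (vowel), s[2]='s', s[3]='o' (vowel), s[4]='q', s[5]='h'
Vowels found: 2
Result: 2


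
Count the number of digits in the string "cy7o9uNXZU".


Input string: 'cy7o9uNXZU'
Operation: count digit characters (0-9)
Scan: 'c', 'y', '7'(digit), 'o', '9'(digit), 'u', 'N', 'X', 'Z', 'U'
Digits found: 2
Result: 2


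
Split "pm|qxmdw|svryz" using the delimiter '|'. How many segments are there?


Input string: 'pm|qxmdw|svryz'
Delimiter: '|'
Split result: 'pm', 'qxmdw', 'svryz'
Number of parts: 3


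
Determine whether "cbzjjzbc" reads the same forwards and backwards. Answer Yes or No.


Input string: 'cbzjjzbc'
Reversed: 'cbzjjzbc'
Compare pairs: s[0]='c' vs s[7]='c' (match), s[1]='b' vs s[6]='b' (match), s[2]='z' vs s[5]='z' (match), s[3]='j' vs s[4]='j' (match)
Palindrome: Yes


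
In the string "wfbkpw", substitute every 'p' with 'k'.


Input string: 'wfbkpw'
Operation: replace 'p' with 'k'
Positions of 'p': 4
After replacement: wfbkkw


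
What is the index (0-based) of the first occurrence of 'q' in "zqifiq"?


Input string: 'zqifiq'
Target: 'q'
Scanning left to right: s[0]='z', s[1]='q'
First match at index: 1


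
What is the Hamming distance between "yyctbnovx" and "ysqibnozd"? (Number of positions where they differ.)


String 1: 'yyctbnovx'
String 2: 'ysqibnozd'
Compare each position: pos 0: 'y'=='y', pos 1: 'y'!='s', pos 2: 'c'!='q', pos 3: 't'!='i', pos 4: 'b'=='b', pos 5: 'n'=='n', pos 6: 'o'=='o', pos 7: 'v'!='z', pos 8: 'x'!='d'
Differing positions: 5
Hamming distance: 5


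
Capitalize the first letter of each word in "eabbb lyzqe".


Input string: 'eabbb lyzqe'
Operation: capitalize first letter of each word
Word transformations: 'eabbb'->'Eabbb', 'lyzqe'->'Lyzqe'
Result: Eabbb Lyzqe


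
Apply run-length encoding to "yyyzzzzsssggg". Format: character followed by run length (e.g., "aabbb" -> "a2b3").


Input: 'yyyzzzzsssggg'
Operation: identify consecutive runs
Runs: 'yyy' -> y3, 'zzzz' -> z4, 'sss' -> s3, 'ggg' -> g3
Encoded: y3z4s3g3


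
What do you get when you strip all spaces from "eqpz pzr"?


Input string: 'eqpz pzr'
Operation: remove all spaces
Words: 'eqpz', 'pzr'
Join without spaces: eqpzpzr


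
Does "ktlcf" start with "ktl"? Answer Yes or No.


Input string: 'ktlcf'
Prefix to check: 'ktl'
First 3 characters of input: 'ktl'
Match: True
Result: Yes


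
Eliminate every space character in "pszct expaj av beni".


Input string: 'pszct expaj av beni'
Operation: remove all spaces
Words: 'pszct', 'expaj', 'av', 'beni'
Join without spaces: pszctexpajavbeni


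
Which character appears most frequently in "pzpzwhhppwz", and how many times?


Input: 'pzpzwhhppwz'
Operation: tally each character
Counts: 'h':2, 'p':4, 'w':2, 'z':3
Maximum: 'p' appears 4 times


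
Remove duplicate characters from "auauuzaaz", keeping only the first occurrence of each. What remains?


Input: 'auauuzaaz'
Operation: keep first occurrence of each character
Scan: s[0]='a' new -> keep; s[1]='u' new -> keep; s[2]='a' seen -> skip; s[3]='u' seen -> skip; s[4]='u' seen -> skip; s[5]='z' new -> keep; s[6]='a' seen -> skip; s[7]='a' seen -> skip; s[8]='z' seen -> skip
Result: auz


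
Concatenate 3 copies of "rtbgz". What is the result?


Input string: 'rtbgz'
Operation: repeat 3 times
Concatenation: 'rtbgz' + 'rtbgz' + 'rtbgz'
Result: rtbgzrtbgzrtbgz


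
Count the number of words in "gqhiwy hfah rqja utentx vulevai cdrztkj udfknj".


Input string: 'gqhiwy hfah rqja utentx vulevai cdrztkj udfknj'
Operation: split by spaces
Words found: 'gqhiwy', 'hfah', 'rqja', 'utentx', 'vulevai', 'cdrztkj', 'udfknj'
Word count: 7


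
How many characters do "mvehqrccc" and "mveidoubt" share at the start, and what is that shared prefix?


String 1: 'mvehqrccc'
String 2: 'mveidoubt'
Compare position by position:
pos 0: 'm' vs 'm' match
pos 1: 'v' vs 'v' match
pos 2: 'e' vs 'e' match
pos 3: 'h' vs 'i' differ -> stop
Longest common prefix: "mve" (length 3)


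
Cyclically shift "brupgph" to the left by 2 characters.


Input: 'brupgph', shift = 2
Operation: split at index 2 and swap parts
Front part s[0:2] = 'br'
Back part s[2:] = 'upgph'
Rotated = back + front = 'upgph' + 'br'
Result: upgphbr


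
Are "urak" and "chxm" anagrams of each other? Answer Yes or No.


String 1: 'urak' -> sorted: 'akru'
String 2: 'chxm' -> sorted: 'chmx'
Compare sorted forms: 'akru' != 'chmx'
Anagram: No


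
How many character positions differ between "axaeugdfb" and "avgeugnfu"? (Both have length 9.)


String 1: 'axaeugdfb'
String 2: 'avgeugnfu'
Compare each position: pos 0: 'a'=='a', pos 1: 'x'!='v', pos 2: 'a'!='g', pos 3: 'e'=='e', pos 4: 'u'=='u', pos 5: 'g'=='g', pos 6: 'd'!='n', pos 7: 'f'=='f', pos 8: 'b'!='u'
Differing positions: 4
Hamming distance: 4


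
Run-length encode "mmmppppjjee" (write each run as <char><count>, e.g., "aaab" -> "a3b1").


Input: 'mmmppppjjee'
Operation: identify consecutive runs
Runs: 'mmm' -> m3, 'pppp' -> p4, 'jj' -> j2, 'ee' -> e2
Encoded: m3p4j2e2


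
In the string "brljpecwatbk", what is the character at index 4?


Input string: 'brljpecwatbk'
Operation: get character at index 4
Index mapping: s[0]='b', s[1]='r', s[2]='l', s[3]='j', s[4]='p'
Result: 'p'


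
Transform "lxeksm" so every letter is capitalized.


Input string: 'lxeksm'
Operation: convert each letter to uppercase
Mapping: 'l'->'L', 'x'->'X', 'e'->'E', 'k'->'K', 's'->'S', 'm'->'M'
Result: LXEKSM


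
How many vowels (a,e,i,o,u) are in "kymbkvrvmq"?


Input string: 'kymbkvrvmq'
Operation: count vowels (a, e, i, o, u)
Scan: s[0]='k', s[1]='y', s[2]='m', s[3]='b', s[4]='k', s[5]='v', s[6]='r', s[7]='v', s[8]='m', s[9]='q'
Vowels found: 0
Result: 0


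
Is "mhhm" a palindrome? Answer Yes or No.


Input string: 'mhhm'
Reversed: 'mhhm'
Compare pairs: s[0]='m' vs s[3]='m' (match), s[1]='h' vs s[2]='h' (match)
Palindrome: Yes


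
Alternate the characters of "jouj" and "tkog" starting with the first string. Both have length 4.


String 1: 'jouj'
String 2: 'tkog'
Operation: alternate characters
Pairs: 'j'+'t', 'o'+'k', 'u'+'o', 'j'+'g'
Result: jtokuojg


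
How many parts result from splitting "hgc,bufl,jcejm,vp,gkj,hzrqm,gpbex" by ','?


Input string: 'hgc,bufl,jcejm,vp,gkj,hzrqm,gpbex'
Delimiter: ','
Split result: 'hgc', 'bufl', 'jcejm', 'vp', 'gkj', 'hzrqm', 'gpbex'
Number of parts: 7


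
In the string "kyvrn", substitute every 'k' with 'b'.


Input string: 'kyvrn'
Operation: replace 'k' with 'b'
Positions of 'k': 0
After replacement: byvrn


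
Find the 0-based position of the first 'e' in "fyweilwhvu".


Input string: 'fyweilwhvu'
Target: 'e'
Scanning left to right: s[0]='f', s[1]='y', s[2]='w', s[3]='e'
First match at index: 3


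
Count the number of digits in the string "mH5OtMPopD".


Input string: 'mH5OtMPopD'
Operation: count digit characters (0-9)
Scan: 'm', 'H', '5'(digit), 'O', 't', 'M', 'P', 'o', 'p', 'D'
Digits found: 1
Result: 1


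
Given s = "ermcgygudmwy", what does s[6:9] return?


Input string: 'ermcgygudmwy'
Operation: slice [6:9]
Extract characters: s[6]='g', s[7]='u', s[8]='d'
Result: gud


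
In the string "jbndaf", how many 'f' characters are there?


Input string: 'jbndaf'
Target character: 'f'
Scan each position: s[5]='f'
Matches found at indices: 5
Total: 1


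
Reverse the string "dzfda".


Input string: 'dzfda'
Operation: reverse character order
Original order: 'd' -> 'z' -> 'f' -> 'd' -> 'a'
Reversed order: 'a' -> 'd' -> 'f' -> 'z' -> 'd'
Result: adfzd


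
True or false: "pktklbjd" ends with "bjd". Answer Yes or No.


Input string: 'pktklbjd'
Suffix to check: 'bjd'
Last 3 characters of input: 'bjd'
Match: True
Result: Yes


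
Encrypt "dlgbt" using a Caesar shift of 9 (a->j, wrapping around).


Input: 'dlgbt', shift = 9
Operation: for each letter, (position + 9) mod 26
Mapping: 'd'(3+9=12)->'m', 'l'(11+9=20)->'u', 'g'(6+9=15)->'p', 'b'(1+9=10)->'k', 't'(19+9=28, 28 mod 26=2)->'c'
Result: mupkc


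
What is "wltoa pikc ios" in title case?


Input string: 'wltoa pikc ios'
Operation: capitalize first letter of each word
Word transformations: 'wltoa'->'Wltoa', 'pikc'->'Pikc', 'ios'->'Ios'
Result: Wltoa Pikc Ios


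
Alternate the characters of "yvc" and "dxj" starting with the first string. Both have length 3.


String 1: 'yvc'
String 2: 'dxj'
Operation: alternate characters
Pairs: 'y'+'d', 'v'+'x', 'c'+'j'
Result: ydvxcj


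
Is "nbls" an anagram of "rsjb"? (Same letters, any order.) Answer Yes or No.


String 1: 'rsjb' -> sorted: 'bjrs'
String 2: 'nbls' -> sorted: 'blns'
Compare sorted forms: 'bjrs' != 'blns'
Anagram: No


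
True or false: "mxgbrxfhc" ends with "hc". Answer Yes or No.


Input string: 'mxgbrxfhc'
Suffix to check: 'hc'
Last 2 characters of input: 'hc'
Match: True
Result: Yes


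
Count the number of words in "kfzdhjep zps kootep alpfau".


Input string: 'kfzdhjep zps kootep alpfau'
Operation: split by spaces
Words found: 'kfzdhjep', 'zps', 'kootep', 'alpfau'
Word count: 4


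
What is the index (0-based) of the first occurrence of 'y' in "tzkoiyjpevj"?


Input string: 'tzkoiyjpevj'
Target: 'y'
Scanning left to right: s[0]='t', s[1]='z', s[2]='k', s[3]='o', s[4]='i', s[5]='y'
First match at index: 5


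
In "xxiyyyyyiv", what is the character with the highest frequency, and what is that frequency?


Input: 'xxiyyyyyiv'
Operation: tally each character
Counts: 'i':2, 'v':1, 'x':2, 'y':5
Maximum: 'y' appears 5 times


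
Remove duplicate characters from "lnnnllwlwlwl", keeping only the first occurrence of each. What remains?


Input: 'lnnnllwlwlwl'
Operation: keep first occurrence of each character
Scan: s[0]='l' new -> keep; s[1]='n' new -> keep; s[2]='n' seen -> skip; s[3]='n' seen -> skip; s[4]='l' seen -> skip; s[5]='l' seen -> skip; s[6]='w' new -> keep; s[7]='l' seen -> skip; s[8]='w' seen -> skip; s[9]='l' seen -> skip; s[10]='w' seen -> skip; s[11]='l' seen -> skip
Result: lnw


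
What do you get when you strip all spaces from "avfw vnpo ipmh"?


Input string: 'avfw vnpo ipmh'
Operation: remove all spaces
Words: 'avfw', 'vnpo', 'ipmh'
Join without spaces: avfwvnpoipmh


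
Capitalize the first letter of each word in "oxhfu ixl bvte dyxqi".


Input string: 'oxhfu ixl bvte dyxqi'
Operation: capitalize first letter of each word
Word transformations: 'oxhfu'->'Oxhfu', 'ixl'->'Ixl', 'bvte'->'Bvte', 'dyxqi'->'Dyxqi'
Result: Oxhfu Ixl Bvte Dyxqi


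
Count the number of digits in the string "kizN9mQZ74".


Input string: 'kizN9mQZ74'
Operation: count digit characters (0-9)
Scan: 'k', 'i', 'z', 'N', '9'(digit), 'm', 'Q', 'Z', '7'(digit), '4'(digit)
Digits found: 3
Result: 3


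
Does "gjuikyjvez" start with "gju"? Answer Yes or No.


Input string: 'gjuikyjvez'
Prefix to check: 'gju'
First 3 characters of input: 'gju'
Match: True
Result: Yes


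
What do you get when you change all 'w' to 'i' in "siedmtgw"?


Input string: 'siedmtgw'
Operation: replace 'w' with 'i'
Positions of 'w': 7
After replacement: siedmtgi


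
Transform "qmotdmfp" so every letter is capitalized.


Input string: 'qmotdmfp'
Operation: convert each letter to uppercase
Mapping: 'q'->'Q', 'm'->'M', 'o'->'O', 't'->'T', 'd'->'D', 'm'->'M', 'f'->'F', 'p'->'P'
Result: QMOTDMFP


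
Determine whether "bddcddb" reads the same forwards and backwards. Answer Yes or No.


Input string: 'bddcddb'
Reversed: 'bddcddb'
Compare pairs: s[0]='b' vs s[6]='b' (match), s[1]='d' vs s[5]='d' (match), s[2]='d' vs s[4]='d' (match)
Palindrome: Yes


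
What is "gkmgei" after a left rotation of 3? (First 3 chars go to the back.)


Input: 'gkmgei', shift = 3
Operation: split at index 3 and swap parts
Front part s[0:3] = 'gkm'
Back part s[3:] = 'gei'
Rotated = back + front = 'gei' + 'gkm'
Result: geigkm


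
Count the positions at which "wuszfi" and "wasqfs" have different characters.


String 1: 'wuszfi'
String 2: 'wasqfs'
Compare each position: pos 0: 'w'=='w', pos 1: 'u'!='a', pos 2: 's'=='s', pos 3: 'z'!='q', pos 4: 'f'=='f', pos 5: 'i'!='s'
Differing positions: 3
Hamming distance: 3


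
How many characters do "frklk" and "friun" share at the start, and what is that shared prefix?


String 1: 'frklk'
String 2: 'friun'
Compare position by position:
pos 0: 'f' vs 'f' match
pos 1: 'r' vs 'r' match
pos 2: 'k' vs 'i' differ -> stop
Longest common prefix: "fr" (length 2)


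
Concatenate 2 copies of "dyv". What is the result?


Input string: 'dyv'
Operation: repeat 2 times
Concatenation: 'dyv' + 'dyv'
Result: dyvdyv


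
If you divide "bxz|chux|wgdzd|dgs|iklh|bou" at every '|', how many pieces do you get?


Input string: 'bxz|chux|wgdzd|dgs|iklh|bou'
Delimiter: '|'
Split result: 'bxz', 'chux', 'wgdzd', 'dgs', 'iklh', 'bou'
Number of parts: 6


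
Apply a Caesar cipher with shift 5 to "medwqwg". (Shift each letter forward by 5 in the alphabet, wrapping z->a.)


Input: 'medwqwg', shift = 5
Operation: for each letter, (position + 5) mod 26
Mapping: 'm'(12+5=17)->'r', 'e'(4+5=9)->'j', 'd'(3+5=8)->'i', 'w'(22+5=27, 27 mod 26=1)->'b', 'q'(16+5=21)->'v', 'w'(22+5=27, 27 mod 26=1)->'b', 'g'(6+5=11)->'l'
Result: rjibvbl


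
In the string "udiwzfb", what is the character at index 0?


Input string: 'udiwzfb'
Operation: get character at index 0
Index mapping: s[0]='u'
Result: 'u'


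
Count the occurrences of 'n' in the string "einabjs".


Input string: 'einabjs'
Target character: 'n'
Scan each position: s[2]='n'
Matches found at indices: 2
Total: 1


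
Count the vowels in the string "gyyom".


Input string: 'gyyom'
Operation: count vowels (a, e, i, o, u)
Scan: s[0]='g', s[1]='y', s[2]='y', s[3]='o' (vowel), s[4]='m'
Vowels found: 1
Result: 1


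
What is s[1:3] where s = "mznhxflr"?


Input string: 'mznhxflr'
Operation: slice [1:3]
Extract characters: s[1]='z', s[2]='n'
Result: zn


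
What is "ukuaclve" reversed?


Input string: 'ukuaclve'
Operation: reverse character order
Original order: 'u' -> 'k' -> 'u' -> 'a' -> 'c' -> 'l' -> 'v' -> 'e'
Reversed order: 'e' -> 'v' -> 'l' -> 'c' -> 'a' -> 'u' -> 'k' -> 'u'
Result: evlcauku


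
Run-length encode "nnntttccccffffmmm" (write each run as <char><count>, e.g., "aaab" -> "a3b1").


Input: 'nnntttccccffffmmm'
Operation: identify consecutive runs
Runs: 'nnn' -> n3, 'ttt' -> t3, 'cccc' -> c4, 'ffff' -> f4, 'mmm' -> m3
Encoded: n3t3c4f4m3


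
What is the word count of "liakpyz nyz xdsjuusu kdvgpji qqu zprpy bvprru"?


Input string: 'liakpyz nyz xdsjuusu kdvgpji qqu zprpy bvprru'
Operation: split by spaces
Words found: 'liakpyz', 'nyz', 'xdsjuusu', 'kdvgpji', 'qqu', 'zprpy', 'bvprru'
Word count: 7


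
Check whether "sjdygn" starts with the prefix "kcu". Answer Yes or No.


Input string: 'sjdygn'
Prefix to check: 'kcu'
First 3 characters of input: 'sjd'
Match: False
Result: No


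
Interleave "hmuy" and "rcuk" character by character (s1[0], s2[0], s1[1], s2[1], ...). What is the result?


String 1: 'hmuy'
String 2: 'rcuk'
Operation: alternate characters
Pairs: 'h'+'r', 'm'+'c', 'u'+'u', 'y'+'k'
Result: hrmcuuyk


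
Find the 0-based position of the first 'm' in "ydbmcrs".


Input string: 'ydbmcrs'
Target: 'm'
Scanning left to right: s[0]='y', s[1]='d', s[2]='b', s[3]='m'
First match at index: 3


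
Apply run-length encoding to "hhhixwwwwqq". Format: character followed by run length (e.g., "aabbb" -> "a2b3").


Input: 'hhhixwwwwqq'
Operation: identify consecutive runs
Runs: 'hhh' -> h3, 'i' -> i1, 'x' -> x1, 'wwww' -> w4, 'qq' -> q2
Encoded: h3i1x1w4q2


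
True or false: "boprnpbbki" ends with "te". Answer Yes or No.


Input string: 'boprnpbbki'
Suffix to check: 'te'
Last 2 characters of input: 'ki'
Match: False
Result: No


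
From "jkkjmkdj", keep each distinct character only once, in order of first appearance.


Input: 'jkkjmkdj'
Operation: keep first occurrence of each character
Scan: s[0]='j' new -> keep; s[1]='k' new -> keep; s[2]='k' seen -> skip; s[3]='j' seen -> skip; s[4]='m' new -> keep; s[5]='k' seen -> skip; s[6]='d' new -> keep; s[7]='j' seen -> skip
Result: jkmd


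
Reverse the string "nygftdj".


Input string: 'nygftdj'
Operation: reverse character order
Original order: 'n' -> 'y' -> 'g' -> 'f' -> 't' -> 'd' -> 'j'
Reversed order: 'j' -> 'd' -> 't' -> 'f' -> 'g' -> 'y' -> 'n'
Result: jdtfgyn


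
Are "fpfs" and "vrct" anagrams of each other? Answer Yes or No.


String 1: 'fpfs' -> sorted: 'ffps'
String 2: 'vrct' -> sorted: 'crtv'
Compare sorted forms: 'ffps' != 'crtv'
Anagram: No


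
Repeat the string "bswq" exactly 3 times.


Input string: 'bswq'
Operation: repeat 3 times
Concatenation: 'bswq' + 'bswq' + 'bswq'
Result: bswqbswqbswq


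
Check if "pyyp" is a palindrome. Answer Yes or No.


Input string: 'pyyp'
Reversed: 'pyyp'
Compare pairs: s[0]='p' vs s[3]='p' (match), s[1]='y' vs s[2]='y' (match)
Palindrome: Yes


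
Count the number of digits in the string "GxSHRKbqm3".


Input string: 'GxSHRKbqm3'
Operation: count digit characters (0-9)
Scan: 'G', 'x', 'S', 'H', 'R', 'K', 'b', 'q', 'm', '3'(digit)
Digits found: 1
Result: 1


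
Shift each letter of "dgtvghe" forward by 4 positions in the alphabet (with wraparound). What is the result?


Input: 'dgtvghe', shift = 4
Operation: for each letter, (position + 4) mod 26
Mapping: 'd'(3+4=7)->'h', 'g'(6+4=10)->'k', 't'(19+4=23)->'x', 'v'(21+4=25)->'z', 'g'(6+4=10)->'k', 'h'(7+4=11)->'l', 'e'(4+4=8)->'i'
Result: hkxzkli


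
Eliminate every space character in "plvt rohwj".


Input string: 'plvt rohwj'
Operation: remove all spaces
Words: 'plvt', 'rohwj'
Join without spaces: plvtrohwj


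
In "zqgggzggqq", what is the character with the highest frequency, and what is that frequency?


Input: 'zqgggzggqq'
Operation: tally each character
Counts: 'g':5, 'q':3, 'z':2
Maximum: 'g' appears 5 times


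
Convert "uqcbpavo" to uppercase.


Input string: 'uqcbpavo'
Operation: convert each letter to uppercase
Mapping: 'u'->'U', 'q'->'Q', 'c'->'C', 'b'->'B', 'p'->'P', 'a'->'A', 'v'->'V', 'o'->'O'
Result: UQCBPAVO


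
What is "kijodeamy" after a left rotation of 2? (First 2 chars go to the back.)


Input: 'kijodeamy', shift = 2
Operation: split at index 2 and swap parts
Front part s[0:2] = 'ki'
Back part s[2:] = 'jodeamy'
Rotated = back + front = 'jodeamy' + 'ki'
Result: jodeamyki


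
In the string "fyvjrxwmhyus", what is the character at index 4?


Input string: 'fyvjrxwmhyus'
Operation: get character at index 4
Index mapping: s[0]='f', s[1]='y', s[2]='v', s[3]='j', s[4]='r'
Result: 'r'


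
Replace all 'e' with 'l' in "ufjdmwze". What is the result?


Input string: 'ufjdmwze'
Operation: replace 'e' with 'l'
Positions of 'e': 7
After replacement: ufjdmwzl


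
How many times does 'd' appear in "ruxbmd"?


Input string: 'ruxbmd'
Target character: 'd'
Scan each position: s[5]='d'
Matches found at indices: 5
Total: 1


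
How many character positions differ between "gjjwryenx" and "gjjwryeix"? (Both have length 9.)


String 1: 'gjjwryenx'
String 2: 'gjjwryeix'
Compare each position: pos 0: 'g'=='g', pos 1: 'j'=='j', pos 2: 'j'=='j', pos 3: 'w'=='w', pos 4: 'r'=='r', pos 5: 'y'=='y', pos 6: 'e'=='e', pos 7: 'n'!='i', pos 8: 'x'=='x'
Differing positions: 1
Hamming distance: 1


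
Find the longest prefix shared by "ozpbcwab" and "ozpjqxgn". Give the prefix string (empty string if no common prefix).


String 1: 'ozpbcwab'
String 2: 'ozpjqxgn'
Compare position by position:
pos 0: 'o' vs 'o' match
pos 1: 'z' vs 'z' match
pos 2: 'p' vs 'p' match
pos 3: 'b' vs 'j' differ -> stop
Longest common prefix: "ozp" (length 3)


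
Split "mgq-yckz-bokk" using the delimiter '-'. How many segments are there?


Input string: 'mgq-yckz-bokk'
Delimiter: '-'
Split result: 'mgq', 'yckz', 'bokk'
Number of parts: 3


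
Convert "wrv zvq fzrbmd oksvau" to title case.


Input string: 'wrv zvq fzrbmd oksvau'
Operation: capitalize first letter of each word
Word transformations: 'wrv'->'Wrv', 'zvq'->'Zvq', 'fzrbmd'->'Fzrbmd', 'oksvau'->'Oksvau'
Result: Wrv Zvq Fzrbmd Oksvau


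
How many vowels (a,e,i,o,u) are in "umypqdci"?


Input string: 'umypqdci'
Operation: count vowels (a, e, i, o, u)
Scan: s[0]='u' (vowel), s[1]='m', s[2]='y', s[3]='p', s[4]='q', s[5]='d', s[6]='c', s[7]='i' (vowel)
Vowels found: 2
Result: 2


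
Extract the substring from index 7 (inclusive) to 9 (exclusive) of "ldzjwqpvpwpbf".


Input string: 'ldzjwqpvpwpbf'
Operation: slice [7:9]
Extract characters: s[7]='v', s[8]='p'
Result: vp


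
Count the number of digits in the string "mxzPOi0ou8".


Input string: 'mxzPOi0ou8'
Operation: count digit characters (0-9)
Scan: 'm', 'x', 'z', 'P', 'O', 'i', '0'(digit), 'o', 'u', '8'(digit)
Digits found: 2
Result: 2


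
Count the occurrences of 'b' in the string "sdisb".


Input string: 'sdisb'
Target character: 'b'
Scan each position: s[4]='b'
Matches found at indices: 4
Total: 1


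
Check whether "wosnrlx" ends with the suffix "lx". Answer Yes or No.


Input string: 'wosnrlx'
Suffix to check: 'lx'
Last 2 characters of input: 'lx'
Match: True
Result: Yes


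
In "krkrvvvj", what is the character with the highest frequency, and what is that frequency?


Input: 'krkrvvvj'
Operation: tally each character
Counts: 'j':1, 'k':2, 'r':2, 'v':3
Maximum: 'v' appears 3 times


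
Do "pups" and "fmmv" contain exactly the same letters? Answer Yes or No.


String 1: 'pups' -> sorted: 'ppsu'
String 2: 'fmmv' -> sorted: 'fmmv'
Compare sorted forms: 'ppsu' != 'fmmv'
Anagram: No


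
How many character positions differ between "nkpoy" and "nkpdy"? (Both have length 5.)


String 1: 'nkpoy'
String 2: 'nkpdy'
Compare each position: pos 0: 'n'=='n', pos 1: 'k'=='k', pos 2: 'p'=='p', pos 3: 'o'!='d', pos 4: 'y'=='y'
Differing positions: 1
Hamming distance: 1


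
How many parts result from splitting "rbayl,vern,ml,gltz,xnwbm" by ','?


Input string: 'rbayl,vern,ml,gltz,xnwbm'
Delimiter: ','
Split result: 'rbayl', 'vern', 'ml', 'gltz', 'xnwbm'
Number of parts: 5


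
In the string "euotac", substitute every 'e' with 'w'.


Input string: 'euotac'
Operation: replace 'e' with 'w'
Positions of 'e': 0
After replacement: wuotac


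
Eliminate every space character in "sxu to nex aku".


Input string: 'sxu to nex aku'
Operation: remove all spaces
Words: 'sxu', 'to', 'nex', 'aku'
Join without spaces: sxutonexaku


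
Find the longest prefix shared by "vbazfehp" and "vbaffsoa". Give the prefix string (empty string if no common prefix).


String 1: 'vbazfehp'
String 2: 'vbaffsoa'
Compare position by position:
pos 0: 'v' vs 'v' match
pos 1: 'b' vs 'b' match
pos 2: 'a' vs 'a' match
pos 3: 'z' vs 'f' differ -> stop
Longest common prefix: "vba" (length 3)


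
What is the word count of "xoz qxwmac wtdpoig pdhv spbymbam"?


Input string: 'xoz qxwmac wtdpoig pdhv spbymbam'
Operation: split by spaces
Words found: 'xoz', 'qxwmac', 'wtdpoig', 'pdhv', 'spbymbam'
Word count: 5


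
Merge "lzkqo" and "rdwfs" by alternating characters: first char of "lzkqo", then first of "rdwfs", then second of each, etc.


String 1: 'lzkqo'
String 2: 'rdwfs'
Operation: alternate characters
Pairs: 'l'+'r', 'z'+'d', 'k'+'w', 'q'+'f', 'o'+'s'
Result: lrzdkwqfos


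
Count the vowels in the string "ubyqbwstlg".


Input string: 'ubyqbwstlg'
Operation: count vowels (a, e, i, o, u)
Scan: s[0]='u' (vowel), s[1]='b', s[2]='y', s[3]='q', s[4]='b', s[5]='w', s[6]='s', s[7]='t', s[8]='l', s[9]='g'
Vowels found: 1
Result: 1


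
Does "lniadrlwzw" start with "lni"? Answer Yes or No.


Input string: 'lniadrlwzw'
Prefix to check: 'lni'
First 3 characters of input: 'lni'
Match: True
Result: Yes


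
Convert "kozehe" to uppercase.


Input string: 'kozehe'
Operation: convert each letter to uppercase
Mapping: 'k'->'K', 'o'->'O', 'z'->'Z', 'e'->'E', 'h'->'H', 'e'->'E'
Result: KOZEHE


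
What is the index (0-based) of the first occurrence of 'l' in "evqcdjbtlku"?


Input string: 'evqcdjbtlku'
Target: 'l'
Scanning left to right: s[0]='e', s[1]='v', s[2]='q', s[3]='c', s[4]='d', s[5]='j', s[6]='b', s[7]='t', s[8]='l'
First match at index: 8


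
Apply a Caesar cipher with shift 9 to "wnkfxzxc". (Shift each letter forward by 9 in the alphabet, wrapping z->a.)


Input: 'wnkfxzxc', shift = 9
Operation: for each letter, (position + 9) mod 26
Mapping: 'w'(22+9=31, 31 mod 26=5)->'f', 'n'(13+9=22)->'w', 'k'(10+9=19)->'t', 'f'(5+9=14)->'o', 'x'(23+9=32, 32 mod 26=6)->'g', 'z'(25+9=34, 34 mod 26=8)->'i', 'x'(23+9=32, 32 mod 26=6)->'g', 'c'(2+9=11)->'l'
Result: fwtogigl


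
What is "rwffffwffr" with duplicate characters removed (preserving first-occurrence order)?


Input: 'rwffffwffr'
Operation: keep first occurrence of each character
Scan: s[0]='r' new -> keep; s[1]='w' new -> keep; s[2]='f' new -> keep; s[3]='f' seen -> skip; s[4]='f' seen -> skip; s[5]='f' seen -> skip; s[6]='w' seen -> skip; s[7]='f' seen -> skip; s[8]='f' seen -> skip; s[9]='r' seen -> skip
Result: rwf


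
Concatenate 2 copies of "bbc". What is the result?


Input string: 'bbc'
Operation: repeat 2 times
Concatenation: 'bbc' + 'bbc'
Result: bbcbbc


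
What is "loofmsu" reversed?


Input string: 'loofmsu'
Operation: reverse character order
Original order: 'l' -> 'o' -> 'o' -> 'f' -> 'm' -> 's' -> 'u'
Reversed order: 'u' -> 's' -> 'm' -> 'f' -> 'o' -> 'o' -> 'l'
Result: usmfool


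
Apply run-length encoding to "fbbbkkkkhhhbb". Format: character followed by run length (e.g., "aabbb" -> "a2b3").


Input: 'fbbbkkkkhhhbb'
Operation: identify consecutive runs
Runs: 'f' -> f1, 'bbb' -> b3, 'kkkk' -> k4, 'hhh' -> h3, 'bb' -> b2
Encoded: f1b3k4h3b2


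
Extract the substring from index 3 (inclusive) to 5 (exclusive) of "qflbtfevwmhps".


Input string: 'qflbtfevwmhps'
Operation: slice [3:5]
Extract characters: s[3]='b', s[4]='t'
Result: bt


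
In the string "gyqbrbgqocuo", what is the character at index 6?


Input string: 'gyqbrbgqocuo'
Operation: get character at index 6
Index mapping: s[0]='g', s[1]='y', s[2]='q', s[3]='b', s[4]='r', s[5]='b', s[6]='g'
Result: 'g'


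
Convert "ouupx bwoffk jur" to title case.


Input string: 'ouupx bwoffk jur'
Operation: capitalize first letter of each word
Word transformations: 'ouupx'->'Ouupx', 'bwoffk'->'Bwoffk', 'jur'->'Jur'
Result: Ouupx Bwoffk Jur


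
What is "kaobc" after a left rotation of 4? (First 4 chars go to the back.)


Input: 'kaobc', shift = 4
Operation: split at index 4 and swap parts
Front part s[0:4] = 'kaob'
Back part s[4:] = 'c'
Rotated = back + front = 'c' + 'kaob'
Result: ckaob


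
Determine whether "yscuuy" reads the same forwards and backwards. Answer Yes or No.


Input string: 'yscuuy'
Reversed: 'yuucsy'
Compare pairs: s[0]='y' vs s[5]='y' (match), s[1]='s' vs s[4]='u' (mismatch), s[2]='c' vs s[3]='u' (mismatch)
Palindrome: No


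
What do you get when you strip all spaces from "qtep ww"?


Input string: 'qtep ww'
Operation: remove all spaces
Words: 'qtep', 'ww'
Join without spaces: qtepww


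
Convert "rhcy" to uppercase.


Input string: 'rhcy'
Operation: convert each letter to uppercase
Mapping: 'r'->'R', 'h'->'H', 'c'->'C', 'y'->'Y'
Result: RHCY


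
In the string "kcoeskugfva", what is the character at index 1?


Input string: 'kcoeskugfva'
Operation: get character at index 1
Index mapping: s[0]='k', s[1]='c'
Result: 'c'


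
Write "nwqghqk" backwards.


Input string: 'nwqghqk'
Operation: reverse character order
Original order: 'n' -> 'w' -> 'q' -> 'g' -> 'h' -> 'q' -> 'k'
Reversed order: 'k' -> 'q' -> 'h' -> 'g' -> 'q' -> 'w' -> 'n'
Result: kqhgqwn


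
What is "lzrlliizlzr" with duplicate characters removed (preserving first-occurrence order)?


Input: 'lzrlliizlzr'
Operation: keep first occurrence of each character
Scan: s[0]='l' new -> keep; s[1]='z' new -> keep; s[2]='r' new -> keep; s[3]='l' seen -> skip; s[4]='l' seen -> skip; s[5]='i' new -> keep; s[6]='i' seen -> skip; s[7]='z' seen -> skip; s[8]='l' seen -> skip; s[9]='z' seen -> skip; s[10]='r' seen -> skip
Result: lzri


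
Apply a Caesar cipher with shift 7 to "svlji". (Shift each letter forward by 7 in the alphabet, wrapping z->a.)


Input: 'svlji', shift = 7
Operation: for each letter, (position + 7) mod 26
Mapping: 's'(18+7=25)->'z', 'v'(21+7=28, 28 mod 26=2)->'c', 'l'(11+7=18)->'s', 'j'(9+7=16)->'q', 'i'(8+7=15)->'p'
Result: zcsqp


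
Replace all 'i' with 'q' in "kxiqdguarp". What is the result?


Input string: 'kxiqdguarp'
Operation: replace 'i' with 'q'
Positions of 'i': 2
After replacement: kxqqdguarp


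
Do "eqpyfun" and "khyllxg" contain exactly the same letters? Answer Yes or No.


String 1: 'eqpyfun' -> sorted: 'efnpquy'
String 2: 'khyllxg' -> sorted: 'ghkllxy'
Compare sorted forms: 'efnpquy' != 'ghkllxy'
Anagram: No


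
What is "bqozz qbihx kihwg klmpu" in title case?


Input string: 'bqozz qbihx kihwg klmpu'
Operation: capitalize first letter of each word
Word transformations: 'bqozz'->'Bqozz', 'qbihx'->'Qbihx', 'kihwg'->'Kihwg', 'klmpu'->'Klmpu'
Result: Bqozz Qbihx Kihwg Klmpu


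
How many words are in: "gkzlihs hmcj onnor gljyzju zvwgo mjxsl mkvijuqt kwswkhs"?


Input string: 'gkzlihs hmcj onnor gljyzju zvwgo mjxsl mkvijuqt kwswkhs'
Operation: split by spaces
Words found: 'gkzlihs', 'hmcj', 'onnor', 'gljyzju', 'zvwgo', 'mjxsl', 'mkvijuqt', 'kwswkhs'
Word count: 8


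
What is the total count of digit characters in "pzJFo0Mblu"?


Input string: 'pzJFo0Mblu'
Operation: count digit characters (0-9)
Scan: 'p', 'z', 'J', 'F', 'o', '0'(digit), 'M', 'b', 'l', 'u'
Digits found: 1
Result: 1
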